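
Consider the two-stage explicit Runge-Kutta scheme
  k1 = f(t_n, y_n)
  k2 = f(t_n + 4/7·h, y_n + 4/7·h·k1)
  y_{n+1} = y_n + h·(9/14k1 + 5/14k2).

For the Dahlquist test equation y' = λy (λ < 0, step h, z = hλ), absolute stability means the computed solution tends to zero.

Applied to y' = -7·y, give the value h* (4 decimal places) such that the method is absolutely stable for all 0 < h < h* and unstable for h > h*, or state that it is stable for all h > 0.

On y'=λy, z=hλ:
  k1=λy_n ⇒ h·k1=z·y_n;  k2=λ(1+4/7z)y_n ⇒ h·k2=z(1+4/7z)y_n
  y_{n+1}/y_n = 1 + 9/14z + 5/14z(1+4/7z) = 1 + z + 10/49z²
  ⇒ R(z) = 1 + z + 10/49z².

Need |R(x)|<1, x<0.
x=-0.32: |R|=0.7009
R=1: x+10/49x²=0 ⇒ x=−49/10=-4.9000; min R=1−1/(4·10/49)=-0.2250>−1
Confirm numerically:
  x=-4.789: |R|=0.89151 <1
  x=-3.656: |R|=0.07182 <1
  x=-3.521: |R|=0.00909 <1
  x=-2.713: |R|=0.21088 <1
  x=-5.379: |R|=1.52582 >1
  x=-5.249: |R|=1.37386 >1
  x=-5.210: |R|=1.32961 >1
Stable set (-4.9000, 0).

(-4.9000,0); λ=-7 ⇒ h* = (49/10)/7 = 0.7000.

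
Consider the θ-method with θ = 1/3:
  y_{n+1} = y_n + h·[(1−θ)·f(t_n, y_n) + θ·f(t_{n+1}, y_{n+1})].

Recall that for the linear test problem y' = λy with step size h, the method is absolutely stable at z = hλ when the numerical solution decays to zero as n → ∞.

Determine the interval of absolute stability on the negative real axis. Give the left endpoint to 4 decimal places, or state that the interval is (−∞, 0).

Set f=λy, z=hλ:
  y_{n+1} = y_n + z·[2/3·y_n + 1/3·y_{n+1}] ⇒ (1 − 1/3z)y_{n+1} = (1 + 2/3z)y_n
  so R(z) = (1 + 2/3z)/(1 − 1/3z).

Find x<0 with |R(x)|<1.
x=-1.7: |R|=0.0851
R=−1: 1+2/3x = −1+1/3x ⇒ -1/3x=2 ⇒ x=2/(-1/3)=-6.0000
Confirm numerically:
  x=-5.529: |R|=0.94478 <1
  x=-2.997: |R|=0.49925 <1
  x=-2.866: |R|=0.46573 <1
  x=-2.450: |R|=0.34862 <1
  x=-6.550: |R|=1.05759 >1
  x=-6.488: |R|=1.05143 >1
  x=-6.195: |R|=1.02121 >1
Interval (-6.0000, 0).

(-6.0000, 0).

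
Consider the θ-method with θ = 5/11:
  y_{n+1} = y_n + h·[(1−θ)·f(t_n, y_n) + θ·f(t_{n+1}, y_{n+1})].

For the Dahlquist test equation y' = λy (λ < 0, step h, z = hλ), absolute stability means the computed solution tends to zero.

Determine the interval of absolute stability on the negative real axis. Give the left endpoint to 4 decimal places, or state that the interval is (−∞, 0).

z∈(-22.0000,0).

Set f=λy, z=hλ:
  y_{n+1} = y_n + z·[6/11·y_n + 5/11·y_{n+1}] ⇒ (1 − 5/11z)y_{n+1} = (1 + 6/11z)y_n
  Hence R(z) = (1 + 6/11z)/(1 − 5/11z).

Solve |R(x)|<1 on ℝ⁻.
x=-1.14: |R|=0.2491
R=−1: 1+6/11x = −1+5/11x ⇒ -1/11x=2 ⇒ x=2/(-1/11)=-22.0000
Confirm numerically:
  x=-18.315: |R|=0.96408 <1
  x=-16.850: |R|=0.94593 <1
  x=-10.401: |R|=0.81590 <1
  x=-9.633: |R|=0.79097 <1
  x=-22.593: |R|=1.00478 >1
  x=-22.508: |R|=1.00411 >1
  x=-22.308: |R|=1.00251 >1
So |R|<1 on (-22.0000, 0).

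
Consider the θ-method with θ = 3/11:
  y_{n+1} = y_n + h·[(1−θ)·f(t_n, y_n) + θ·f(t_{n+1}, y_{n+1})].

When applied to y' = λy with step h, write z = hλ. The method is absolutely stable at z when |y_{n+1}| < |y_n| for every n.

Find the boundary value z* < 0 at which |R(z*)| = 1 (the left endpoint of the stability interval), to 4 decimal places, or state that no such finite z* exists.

On y'=λy, z=hλ:
  y_{n+1} = y_n + z·[8/11·y_n + 3/11·y_{n+1}] ⇒ (1 − 3/11z)y_{n+1} = (1 + 8/11z)y_n
  Hence R(z) = (1 + 8/11z)/(1 − 3/11z).

Solve |R(x)|<1 on ℝ⁻.
x=-1.64: |R|=0.1332
R=−1: 1+8/11x = −1+3/11x ⇒ -5/11x=2 ⇒ x=2/(-5/11)=-4.4000
Confirm numerically:
  x=-3.034: |R|=0.66023 <1
  x=-2.634: |R|=0.53285 <1
  x=-2.276: |R|=0.40431 <1
  x=-1.903: |R|=0.25280 <1
  x=-4.783: |R|=1.07555 >1
  x=-4.718: |R|=1.06321 >1
Interval (-4.4000, 0).

z* = -4.4000.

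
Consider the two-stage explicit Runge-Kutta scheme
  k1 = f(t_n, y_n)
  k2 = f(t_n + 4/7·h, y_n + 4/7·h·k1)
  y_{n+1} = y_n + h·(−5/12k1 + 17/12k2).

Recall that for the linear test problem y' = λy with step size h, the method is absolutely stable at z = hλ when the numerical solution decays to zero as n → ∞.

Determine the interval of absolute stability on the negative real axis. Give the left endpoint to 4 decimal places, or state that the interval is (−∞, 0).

With y'=λy (z=hλ):
  k1=λy_n ⇒ h·k1=z·y_n;  k2=λ(1+4/7z)y_n ⇒ h·k2=z(1+4/7z)y_n
  y_{n+1}/y_n = 1 − 5/12z + 17/12z(1+4/7z) = 1 + z + 17/21z²
  R(z) = 1 + z + 17/21z².

Find x<0 with |R(x)|<1.
x=-1.73: |R|=1.6928
R=1: x+17/21x²=0 ⇒ x=−21/17=-1.2353; min R=1−1/(4·17/21)=0.6912>−1
Confirm numerically:
  x=-0.924: |R|=0.76715 <1
  x=-0.881: |R|=0.74732 <1
  x=-0.845: |R|=0.73302 <1
  x=-1.578: |R|=1.43778 >1
  x=-1.419: |R|=1.21103 >1
Interval (-1.2353, 0).

z∈(-1.2353,0).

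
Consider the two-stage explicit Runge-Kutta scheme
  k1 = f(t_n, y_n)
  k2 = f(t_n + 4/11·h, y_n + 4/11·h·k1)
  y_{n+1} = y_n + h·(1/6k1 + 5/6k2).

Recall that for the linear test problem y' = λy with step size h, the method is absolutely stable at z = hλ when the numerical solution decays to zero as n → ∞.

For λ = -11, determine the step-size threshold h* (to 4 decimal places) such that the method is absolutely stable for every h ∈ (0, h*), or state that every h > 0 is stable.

Set f=λy, z=hλ:
  k1=λy_n ⇒ h·k1=z·y_n;  k2=λ(1+4/11z)y_n ⇒ h·k2=z(1+4/11z)y_n
  y_{n+1}/y_n = 1 + 1/6z + 5/6z(1+4/11z) = 1 + z + 10/33z²
  R(z) = 1 + z + 10/33z².

Solve |R(x)|<1 on ℝ⁻.
x=-0.36: |R|=0.6793
R=1: x+10/33x²=0 ⇒ x=−33/10=-3.3000; min R=1−1/(4·10/33)=0.1750>−1
Confirm numerically:
  x=-2.911: |R|=0.65685 <1
  x=-2.106: |R|=0.23801 <1
  x=-1.640: |R|=0.17503 <1
  x=-3.512: |R|=1.22562 >1
  x=-3.359: |R|=1.06005 >1
Interval (-3.3000, 0).

(-3.3000,0); λ=-11 ⇒ h* = (33/10)/11 = 0.3000.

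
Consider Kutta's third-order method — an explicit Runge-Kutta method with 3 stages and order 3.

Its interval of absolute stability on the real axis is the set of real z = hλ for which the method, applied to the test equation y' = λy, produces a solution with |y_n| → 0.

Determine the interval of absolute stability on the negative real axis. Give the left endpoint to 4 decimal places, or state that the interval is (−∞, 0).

(-2.5127, 0).

On y'=λy, z=hλ:
  order 3, 3-stage ⇒ R(z)=1+z+z^2/2+z^3/6
  (e.g. R(-1.47)=0.08103, |R|=0.08103)

Find x<0 with |R(x)|<1.
x=-1.47: |R|=0.0810
|R(-2.46)|=0.9154 |R(-1.2)|=0.2320 |R(-0.67)|=0.5043
Bisect:
  x_lo=-2.8668 |R|=1.6844  x_hi=-0.3483 |R|=0.7053
  mid=-1.60754 |R|=0.00781 →hi
  mid=-2.23718 |R|=0.60086 →hi
  mid=-2.55200 |R|=1.06571 →lo
  mid=-2.39459 |R|=0.81601 →hi
  mid=-2.47329 |R|=0.93630 →hi
  mid=-2.51264 |R|=0.99983 →hi
  mid=-2.53232 |R|=1.03248 →lo
  mid=-2.52248 |R|=1.01608 →lo
  mid=-2.51756 |R|=1.00794 →lo
  mid=-2.51510 |R|=1.00388 →lo
  ...
  [-2.51280,-2.51264] ⇒ x*=-2.5127
Interval (-2.5127, 0).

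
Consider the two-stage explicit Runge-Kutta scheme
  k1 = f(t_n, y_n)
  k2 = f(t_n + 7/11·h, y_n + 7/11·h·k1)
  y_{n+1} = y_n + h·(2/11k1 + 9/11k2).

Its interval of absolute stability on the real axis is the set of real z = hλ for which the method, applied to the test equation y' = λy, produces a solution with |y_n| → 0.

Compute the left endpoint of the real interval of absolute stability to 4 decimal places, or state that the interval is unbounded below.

z* = -1.9206.

Test eqn y'=λy, z=hλ:
  k1=λy_n ⇒ h·k1=z·y_n;  k2=λ(1+7/11z)y_n ⇒ h·k2=z(1+7/11z)y_n
  y_{n+1}/y_n = 1 + 2/11z + 9/11z(1+7/11z) = 1 + z + 63/121z²
  Hence R(z) = 1 + z + 63/121z².

Find x<0 with |R(x)|<1.
x=-0.65: |R|=0.5700
R=1: x+63/121x²=0 ⇒ x=−121/63=-1.9206; min R=1−1/(4·63/121)=0.5198>−1
Confirm numerically:
  x=-1.891: |R|=0.97082 <1
  x=-1.869: |R|=0.94975 <1
  x=-1.478: |R|=0.65938 <1
  x=-2.329: |R|=1.49519 >1
  x=-1.959: |R|=1.03913 >1
Interval (-1.9206, 0).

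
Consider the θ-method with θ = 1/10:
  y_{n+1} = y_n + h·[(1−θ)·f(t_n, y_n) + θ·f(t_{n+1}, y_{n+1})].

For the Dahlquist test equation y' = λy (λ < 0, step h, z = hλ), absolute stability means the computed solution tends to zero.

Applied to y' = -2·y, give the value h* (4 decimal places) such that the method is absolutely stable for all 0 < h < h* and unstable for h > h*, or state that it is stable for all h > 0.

(-2.5000,0); λ=-2 ⇒ h* = (5/2)/2 = 1.2500.

With y'=λy (z=hλ):
  y_{n+1} = y_n + z·[9/10·y_n + 1/10·y_{n+1}] ⇒ (1 − 1/10z)y_{n+1} = (1 + 9/10z)y_n
  ⇒ R(z) = (1 + 9/10z)/(1 − 1/10z).

Boundary: |R(x)|=1, x<0.
x=-0.89: |R|=0.1827
R=−1: 1+9/10x = −1+1/10x ⇒ -4/5x=2 ⇒ x=2/(-4/5)=-2.5000
Confirm numerically:
  x=-2.464: |R|=0.97689 <1
  x=-2.059: |R|=0.70744 <1
  x=-1.768: |R|=0.50238 <1
  x=-3.047: |R|=1.33540 >1
  x=-2.838: |R|=1.21062 >1
  x=-2.724: |R|=1.14084 >1
So |R|<1 on (-2.5000, 0).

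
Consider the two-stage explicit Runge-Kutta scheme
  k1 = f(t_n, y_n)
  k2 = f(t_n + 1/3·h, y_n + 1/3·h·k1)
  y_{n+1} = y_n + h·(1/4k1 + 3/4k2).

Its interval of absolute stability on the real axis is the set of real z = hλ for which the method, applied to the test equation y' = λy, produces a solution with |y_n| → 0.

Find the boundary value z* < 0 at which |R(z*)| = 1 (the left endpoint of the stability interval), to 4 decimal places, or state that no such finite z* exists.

z* = -4.0000.

Set f=λy, z=hλ:
  k1=λy_n ⇒ h·k1=z·y_n;  k2=λ(1+1/3z)y_n ⇒ h·k2=z(1+1/3z)y_n
  y_{n+1}/y_n = 1 + 1/4z + 3/4z(1+1/3z) = 1 + z + 1/4z²
  ⇒ R(z) = 1 + z + 1/4z².

Need |R(x)|<1, x<0.
x=-1.38: |R|=0.0961
R=1: x+1/4x²=0 ⇒ x=−4=-4.0000; min R=1−1/(4·1/4)=0.0000>−1
Confirm numerically:
  x=-3.525: |R|=0.58141 <1
  x=-3.030: |R|=0.26522 <1
  x=-2.688: |R|=0.11834 <1
  x=-4.568: |R|=1.64866 >1
  x=-4.444: |R|=1.49328 >1
  x=-4.373: |R|=1.40778 >1
So |R|<1 on (-4.0000, 0).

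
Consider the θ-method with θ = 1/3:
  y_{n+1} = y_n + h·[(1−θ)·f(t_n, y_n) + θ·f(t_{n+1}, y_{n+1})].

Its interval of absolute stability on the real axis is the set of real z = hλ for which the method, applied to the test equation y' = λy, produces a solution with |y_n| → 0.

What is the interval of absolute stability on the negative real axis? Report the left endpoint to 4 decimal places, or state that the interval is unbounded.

z∈(-6.0000,0).

With y'=λy (z=hλ):
  y_{n+1} = y_n + z·[2/3·y_n + 1/3·y_{n+1}] ⇒ (1 − 1/3z)y_{n+1} = (1 + 2/3z)y_n
  ⇒ R(z) = (1 + 2/3z)/(1 − 1/3z).

Boundary: |R(x)|=1, x<0.
x=-1.78: |R|=0.1172
R=−1: 1+2/3x = −1+1/3x ⇒ -1/3x=2 ⇒ x=2/(-1/3)=-6.0000
Confirm numerically:
  x=-5.020: |R|=0.87781 <1
  x=-3.915: |R|=0.69848 <1
  x=-3.205: |R|=0.54956 <1
  x=-2.694: |R|=0.41939 <1
  x=-6.535: |R|=1.05611 >1
  x=-6.062: |R|=1.00684 >1
Stable set (-6.0000, 0).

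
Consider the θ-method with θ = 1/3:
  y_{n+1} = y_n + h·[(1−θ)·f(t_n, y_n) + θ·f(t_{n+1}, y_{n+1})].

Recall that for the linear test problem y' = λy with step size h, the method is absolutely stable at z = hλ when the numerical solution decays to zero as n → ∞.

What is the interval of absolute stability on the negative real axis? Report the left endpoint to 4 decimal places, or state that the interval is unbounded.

Set f=λy, z=hλ:
  y_{n+1} = y_n + z·[2/3·y_n + 1/3·y_{n+1}] ⇒ (1 − 1/3z)y_{n+1} = (1 + 2/3z)y_n
  ⇒ R(z) = (1 + 2/3z)/(1 − 1/3z).

Solve |R(x)|<1 on ℝ⁻.
x=-1.35: |R|=0.0690
R=−1: 1+2/3x = −1+1/3x ⇒ -1/3x=2 ⇒ x=2/(-1/3)=-6.0000
Confirm numerically:
  x=-4.929: |R|=0.86493 <1
  x=-4.352: |R|=0.77584 <1
  x=-2.920: |R|=0.47973 <1
  x=-6.581: |R|=1.06064 >1
  x=-6.463: |R|=1.04893 >1
  x=-6.057: |R|=1.00629 >1
So |R|<1 on (-6.0000, 0).

(-6.0000, 0).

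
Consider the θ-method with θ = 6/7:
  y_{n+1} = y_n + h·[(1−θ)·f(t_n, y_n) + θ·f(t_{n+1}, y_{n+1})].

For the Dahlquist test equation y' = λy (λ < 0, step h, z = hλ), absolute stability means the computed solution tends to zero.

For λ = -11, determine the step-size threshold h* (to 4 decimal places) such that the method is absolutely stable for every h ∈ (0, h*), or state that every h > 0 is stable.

unbounded; (−∞, 0). Any h>0 works for λ=-11.

Set f=λy, z=hλ:
  y_{n+1} = y_n + z·[1/7·y_n + 6/7·y_{n+1}] ⇒ (1 − 6/7z)y_{n+1} = (1 + 1/7z)y_n
  Hence R(z) = (1 + 1/7z)/(1 − 6/7z).

Solve |R(x)|<1 on ℝ⁻.
x=-0.47: |R|=0.6650
x=-2: |R|=0.2632
x=-10: |R|=0.0448
x=-100: |R|=0.1532
θ=6/7≥1/2 ⇒ |1+1/7x|<|1−6/7x| ∀x<0 ⇒ stable on all of ℝ⁻.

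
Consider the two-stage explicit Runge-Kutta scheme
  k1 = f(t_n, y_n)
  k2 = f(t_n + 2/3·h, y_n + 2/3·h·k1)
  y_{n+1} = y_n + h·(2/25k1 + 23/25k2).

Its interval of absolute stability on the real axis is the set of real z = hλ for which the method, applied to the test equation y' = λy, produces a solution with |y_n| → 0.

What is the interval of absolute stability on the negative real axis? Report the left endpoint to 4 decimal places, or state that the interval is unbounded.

With y'=λy (z=hλ):
  k1=λy_n ⇒ h·k1=z·y_n;  k2=λ(1+2/3z)y_n ⇒ h·k2=z(1+2/3z)y_n
  y_{n+1}/y_n = 1 + 2/25z + 23/25z(1+2/3z) = 1 + z + 46/75z²
  R(z) = 1 + z + 46/75z².

Find x<0 with |R(x)|<1.
x=-1.67: |R|=1.0405
R=1: x+46/75x²=0 ⇒ x=−75/46=-1.6304; min R=1−1/(4·46/75)=0.5924>−1
Confirm numerically:
  x=-1.092: |R|=0.63938 <1
  x=-0.979: |R|=0.60884 <1
  x=-0.940: |R|=0.60194 <1
  x=-2.109: |R|=1.61903 >1
  x=-1.939: |R|=1.36696 >1
  x=-1.783: |R|=1.16684 >1
Interval (-1.6304, 0).

z∈(-1.6304,0).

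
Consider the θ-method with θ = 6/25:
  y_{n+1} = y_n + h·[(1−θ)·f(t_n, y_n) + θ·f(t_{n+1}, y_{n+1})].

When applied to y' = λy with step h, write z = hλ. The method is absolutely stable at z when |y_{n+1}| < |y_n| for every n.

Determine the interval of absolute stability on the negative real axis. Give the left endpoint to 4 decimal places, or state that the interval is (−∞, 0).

(-3.8462, 0).

Test eqn y'=λy, z=hλ:
  y_{n+1} = y_n + z·[19/25·y_n + 6/25·y_{n+1}] ⇒ (1 − 6/25z)y_{n+1} = (1 + 19/25z)y_n
  R(z) = (1 + 19/25z)/(1 − 6/25z).

Boundary: |R(x)|=1, x<0.
x=-0.8: |R|=0.3289
R=−1: 1+19/25x = −1+6/25x ⇒ -13/25x=2 ⇒ x=2/(-13/25)=-3.8462
Confirm numerically:
  x=-2.965: |R|=0.73230 <1
  x=-2.010: |R|=0.35591 <1
  x=-1.877: |R|=0.29405 <1
  x=-3.944: |R|=1.02614 >1
  x=-3.920: |R|=1.01979 >1
Interval (-3.8462, 0).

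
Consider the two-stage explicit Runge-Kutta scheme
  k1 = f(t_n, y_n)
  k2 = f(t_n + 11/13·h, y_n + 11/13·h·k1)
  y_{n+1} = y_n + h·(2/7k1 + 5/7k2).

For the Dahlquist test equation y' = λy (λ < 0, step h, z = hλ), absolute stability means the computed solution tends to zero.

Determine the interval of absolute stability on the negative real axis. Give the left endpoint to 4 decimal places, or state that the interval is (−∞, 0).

(-1.6545, 0).

With y'=λy (z=hλ):
  k1=λy_n ⇒ h·k1=z·y_n;  k2=λ(1+11/13z)y_n ⇒ h·k2=z(1+11/13z)y_n
  y_{n+1}/y_n = 1 + 2/7z + 5/7z(1+11/13z) = 1 + z + 55/91z²
  Hence R(z) = 1 + z + 55/91z².

Solve |R(x)|<1 on ℝ⁻.
x=-0.33: |R|=0.7358
R=1: x+55/91x²=0 ⇒ x=−91/55=-1.6545; min R=1−1/(4·55/91)=0.5864>−1
Confirm numerically:
  x=-1.226: |R|=0.68245 <1
  x=-1.003: |R|=0.60503 <1
  x=-0.993: |R|=0.60296 <1
  x=-0.716: |R|=0.59385 <1
  x=-2.170: |R|=1.67604 >1
  x=-2.135: |R|=1.61997 >1
Stable set (-1.6545, 0).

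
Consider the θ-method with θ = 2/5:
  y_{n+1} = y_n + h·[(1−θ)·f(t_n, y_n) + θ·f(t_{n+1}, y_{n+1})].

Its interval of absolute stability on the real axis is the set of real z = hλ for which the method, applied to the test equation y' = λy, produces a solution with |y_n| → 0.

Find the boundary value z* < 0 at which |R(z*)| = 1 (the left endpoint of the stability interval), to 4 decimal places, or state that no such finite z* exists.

left endpoint -10.0000.

On y'=λy, z=hλ:
  y_{n+1} = y_n + z·[3/5·y_n + 2/5·y_{n+1}] ⇒ (1 − 2/5z)y_{n+1} = (1 + 3/5z)y_n
  R(z) = (1 + 3/5z)/(1 − 2/5z).

Solve |R(x)|<1 on ℝ⁻.
x=-1.36: |R|=0.1192
R=−1: 1+3/5x = −1+2/5x ⇒ -1/5x=2 ⇒ x=2/(-1/5)=-10.0000
Confirm numerically:
  x=-7.332: |R|=0.86432 <1
  x=-5.131: |R|=0.68097 <1
  x=-4.187: |R|=0.56535 <1
  x=-4.172: |R|=0.56325 <1
  x=-10.314: |R|=1.01225 >1
  x=-10.291: |R|=1.01138 >1
  x=-10.258: |R|=1.01011 >1
Stable set (-10.0000, 0).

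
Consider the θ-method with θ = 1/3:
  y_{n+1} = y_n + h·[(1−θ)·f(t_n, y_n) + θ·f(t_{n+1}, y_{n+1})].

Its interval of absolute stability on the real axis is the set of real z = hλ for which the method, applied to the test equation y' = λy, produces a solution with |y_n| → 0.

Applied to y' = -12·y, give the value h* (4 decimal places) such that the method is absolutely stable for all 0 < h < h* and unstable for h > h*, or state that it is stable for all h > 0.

With y'=λy (z=hλ):
  y_{n+1} = y_n + z·[2/3·y_n + 1/3·y_{n+1}] ⇒ (1 − 1/3z)y_{n+1} = (1 + 2/3z)y_n
  ⇒ R(z) = (1 + 2/3z)/(1 − 1/3z).

Boundary: |R(x)|=1, x<0.
x=-0.72: |R|=0.4194
R=−1: 1+2/3x = −1+1/3x ⇒ -1/3x=2 ⇒ x=2/(-1/3)=-6.0000
Confirm numerically:
  x=-5.846: |R|=0.98259 <1
  x=-5.613: |R|=0.95507 <1
  x=-2.941: |R|=0.48510 <1
  x=-6.557: |R|=1.05828 >1
  x=-6.453: |R|=1.04792 >1
Interval (-6.0000, 0).

(-6.0000,0); λ=-12 ⇒ h* = (6)/12 = 0.5000.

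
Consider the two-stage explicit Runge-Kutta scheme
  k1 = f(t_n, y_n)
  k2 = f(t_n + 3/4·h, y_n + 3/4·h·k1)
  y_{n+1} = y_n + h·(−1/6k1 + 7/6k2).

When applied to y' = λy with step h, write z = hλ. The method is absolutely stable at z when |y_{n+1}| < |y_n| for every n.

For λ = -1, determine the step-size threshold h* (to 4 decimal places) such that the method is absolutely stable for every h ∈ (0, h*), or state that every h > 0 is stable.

Set f=λy, z=hλ:
  k1=λy_n ⇒ h·k1=z·y_n;  k2=λ(1+3/4z)y_n ⇒ h·k2=z(1+3/4z)y_n
  y_{n+1}/y_n = 1 − 1/6z + 7/6z(1+3/4z) = 1 + z + 7/8z²
  ⇒ R(z) = 1 + z + 7/8z².

Solve |R(x)|<1 on ℝ⁻.
x=-0.9: |R|=0.8087
R=1: x+7/8x²=0 ⇒ x=−8/7=-1.1429; min R=1−1/(4·7/8)=0.7143>−1
Confirm numerically:
  x=-1.045: |R|=0.91052 <1
  x=-0.959: |R|=0.84572 <1
  x=-0.910: |R|=0.81459 <1
  x=-0.681: |R|=0.72479 <1
  x=-1.510: |R|=1.48509 >1
  x=-1.288: |R|=1.16358 >1
Interval (-1.1429, 0).

(-1.1429,0); λ=-1 ⇒ h* = (8/7)/1 = 1.1429.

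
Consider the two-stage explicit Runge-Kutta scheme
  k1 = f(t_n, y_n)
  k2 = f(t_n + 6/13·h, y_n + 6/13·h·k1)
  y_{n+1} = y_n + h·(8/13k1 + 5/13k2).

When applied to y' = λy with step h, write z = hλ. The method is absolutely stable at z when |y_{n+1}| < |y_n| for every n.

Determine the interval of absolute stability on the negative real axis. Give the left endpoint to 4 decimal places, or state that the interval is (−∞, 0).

Set f=λy, z=hλ:
  k1=λy_n ⇒ h·k1=z·y_n;  k2=λ(1+6/13z)y_n ⇒ h·k2=z(1+6/13z)y_n
  y_{n+1}/y_n = 1 + 8/13z + 5/13z(1+6/13z) = 1 + z + 30/169z²
  so R(z) = 1 + z + 30/169z².

Boundary: |R(x)|=1, x<0.
x=-0.63: |R|=0.4405
R=1: x+30/169x²=0 ⇒ x=−169/30=-5.6333; min R=1−1/(4·30/169)=-0.4083>−1
Confirm numerically:
  x=-5.010: |R|=0.44564 <1
  x=-3.941: |R|=0.18393 <1
  x=-3.525: |R|=0.31927 <1
  x=-3.265: |R|=0.37265 <1
  x=-6.079: |R|=1.48092 >1
  x=-5.824: |R|=1.19712 >1
Stable set (-5.6333, 0).

(-5.6333, 0).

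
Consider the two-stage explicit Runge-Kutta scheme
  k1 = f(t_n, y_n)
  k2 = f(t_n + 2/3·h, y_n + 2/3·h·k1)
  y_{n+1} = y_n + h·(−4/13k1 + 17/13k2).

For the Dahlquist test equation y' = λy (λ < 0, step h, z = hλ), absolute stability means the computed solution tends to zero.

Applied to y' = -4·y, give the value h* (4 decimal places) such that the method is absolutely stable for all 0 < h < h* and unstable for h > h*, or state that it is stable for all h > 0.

(-1.1471,0); λ=-4 ⇒ h* = (39/34)/4 = 0.2868.

On y'=λy, z=hλ:
  k1=λy_n ⇒ h·k1=z·y_n;  k2=λ(1+2/3z)y_n ⇒ h·k2=z(1+2/3z)y_n
  y_{n+1}/y_n = 1 − 4/13z + 17/13z(1+2/3z) = 1 + z + 34/39z²
  Hence R(z) = 1 + z + 34/39z².

Boundary: |R(x)|=1, x<0.
x=-1.42: |R|=1.3379
R=1: x+34/39x²=0 ⇒ x=−39/34=-1.1471; min R=1−1/(4·34/39)=0.7132>−1
Confirm numerically:
  x=-0.875: |R|=0.79247 <1
  x=-0.661: |R|=0.71991 <1
  x=-0.638: |R|=0.71686 <1
  x=-0.540: |R|=0.71422 <1
  x=-1.660: |R|=1.74232 >1
  x=-1.236: |R|=1.09584 >1
Interval (-1.1471, 0).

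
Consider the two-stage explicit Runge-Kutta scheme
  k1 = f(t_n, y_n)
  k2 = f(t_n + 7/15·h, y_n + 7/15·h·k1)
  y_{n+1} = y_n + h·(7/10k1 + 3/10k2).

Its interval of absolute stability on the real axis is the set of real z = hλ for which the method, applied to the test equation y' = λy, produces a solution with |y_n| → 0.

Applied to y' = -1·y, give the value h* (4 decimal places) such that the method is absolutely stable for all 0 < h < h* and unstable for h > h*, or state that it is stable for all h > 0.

On y'=λy, z=hλ:
  k1=λy_n ⇒ h·k1=z·y_n;  k2=λ(1+7/15z)y_n ⇒ h·k2=z(1+7/15z)y_n
  y_{n+1}/y_n = 1 + 7/10z + 3/10z(1+7/15z) = 1 + z + 7/50z²
  Hence R(z) = 1 + z + 7/50z².

Find x<0 with |R(x)|<1.
x=-1.68: |R|=0.2849
R=1: x+7/50x²=0 ⇒ x=−50/7=-7.1429; min R=1−1/(4·7/50)=-0.7857>−1
Confirm numerically:
  x=-6.525: |R|=0.43559 <1
  x=-5.851: |R|=0.05821 <1
  x=-3.183: |R|=0.76459 <1
  x=-7.582: |R|=1.46614 >1
  x=-7.556: |R|=1.43704 >1
  x=-7.545: |R|=1.42478 >1
Interval (-7.1429, 0).

(-7.1429,0); λ=-1 ⇒ h* = (50/7)/1 = 7.1429.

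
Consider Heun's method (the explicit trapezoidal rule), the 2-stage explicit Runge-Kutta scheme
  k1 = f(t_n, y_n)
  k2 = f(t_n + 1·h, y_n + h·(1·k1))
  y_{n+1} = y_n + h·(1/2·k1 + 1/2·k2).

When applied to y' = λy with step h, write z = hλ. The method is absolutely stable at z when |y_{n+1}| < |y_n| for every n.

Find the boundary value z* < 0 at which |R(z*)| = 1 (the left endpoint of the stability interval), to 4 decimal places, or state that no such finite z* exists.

left endpoint -2.0000.

On y'=λy, z=hλ:
  order 2, 2-stage ⇒ R(z)=1+z+z^2/2
  (e.g. R(-0.62)=0.57220, |R|=0.57220)

Need |R(x)|<1, x<0.
x=-0.62: |R|=0.5722
|R(-2.28)|=1.3192 |R(-2.13)|=1.1384 |R(-1.51)|=0.6300
Bisect:
  x_lo=-2.7109 |R|=1.9636  x_hi=-0.3360 |R|=0.7204
  mid=-1.52348 |R|=0.63702 →hi
  mid=-2.11720 |R|=1.12406 →lo
  mid=-1.82034 |R|=0.83648 →hi
  mid=-1.96877 |R|=0.96926 →hi
  mid=-2.04298 |R|=1.04391 →lo
  mid=-2.00587 |R|=1.00589 →lo
  mid=-1.98732 |R|=0.98740 →hi
  mid=-1.99660 |R|=0.99660 →hi
  mid=-2.00124 |R|=1.00124 →lo
  ...
  [-2.00008,-1.99993] ⇒ x*=-2.0000
Interval (-2.0000, 0).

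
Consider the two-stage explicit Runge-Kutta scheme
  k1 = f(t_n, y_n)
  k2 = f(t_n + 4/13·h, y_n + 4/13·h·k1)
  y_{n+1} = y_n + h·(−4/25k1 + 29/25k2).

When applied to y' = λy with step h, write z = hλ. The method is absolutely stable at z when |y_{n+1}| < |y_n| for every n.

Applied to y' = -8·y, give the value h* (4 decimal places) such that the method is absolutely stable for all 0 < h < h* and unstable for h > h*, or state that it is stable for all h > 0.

With y'=λy (z=hλ):
  k1=λy_n ⇒ h·k1=z·y_n;  k2=λ(1+4/13z)y_n ⇒ h·k2=z(1+4/13z)y_n
  y_{n+1}/y_n = 1 − 4/25z + 29/25z(1+4/13z) = 1 + z + 116/325z²
  ⇒ R(z) = 1 + z + 116/325z².

Boundary: |R(x)|=1, x<0.
x=-1.05: |R|=0.3435
R=1: x+116/325x²=0 ⇒ x=−325/116=-2.8017; min R=1−1/(4·116/325)=0.2996>−1
Confirm numerically:
  x=-2.718: |R|=0.91878 <1
  x=-1.441: |R|=0.30014 <1
  x=-1.165: |R|=0.31942 <1
  x=-1.125: |R|=0.32673 <1
  x=-2.942: |R|=1.14730 >1
  x=-2.892: |R|=1.09318 >1
  x=-2.822: |R|=1.02042 >1
Stable set (-2.8017, 0).

(-2.8017,0); λ=-8 ⇒ h* = (325/116)/8 = 0.3502.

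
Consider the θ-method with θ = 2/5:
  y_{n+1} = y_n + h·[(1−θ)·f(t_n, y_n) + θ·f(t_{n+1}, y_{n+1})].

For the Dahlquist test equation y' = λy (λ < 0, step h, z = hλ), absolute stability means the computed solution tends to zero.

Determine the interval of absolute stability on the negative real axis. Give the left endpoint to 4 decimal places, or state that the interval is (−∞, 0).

Test eqn y'=λy, z=hλ:
  y_{n+1} = y_n + z·[3/5·y_n + 2/5·y_{n+1}] ⇒ (1 − 2/5z)y_{n+1} = (1 + 3/5z)y_n
  R(z) = (1 + 3/5z)/(1 − 2/5z).

Solve |R(x)|<1 on ℝ⁻.
x=-1.09: |R|=0.2409
R=−1: 1+3/5x = −1+2/5x ⇒ -1/5x=2 ⇒ x=2/(-1/5)=-10.0000
Confirm numerically:
  x=-8.517: |R|=0.93269 <1
  x=-8.018: |R|=0.90578 <1
  x=-7.136: |R|=0.85139 <1
  x=-5.441: |R|=0.71295 <1
  x=-10.386: |R|=1.01498 >1
  x=-10.324: |R|=1.01263 >1
  x=-10.093: |R|=1.00369 >1
So |R|<1 on (-10.0000, 0).

z∈(-10.0000,0).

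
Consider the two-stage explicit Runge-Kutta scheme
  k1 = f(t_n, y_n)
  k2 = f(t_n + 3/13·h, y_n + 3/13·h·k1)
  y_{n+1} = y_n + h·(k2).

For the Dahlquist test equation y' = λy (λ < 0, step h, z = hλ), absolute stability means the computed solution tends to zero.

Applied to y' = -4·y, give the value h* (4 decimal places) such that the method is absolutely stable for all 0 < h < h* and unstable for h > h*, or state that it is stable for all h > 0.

Set f=λy, z=hλ:
  k1=λy_n ⇒ h·k1=z·y_n;  k2=λ(1+3/13z)y_n ⇒ h·k2=z(1+3/13z)y_n
  y_{n+1}/y_n = 1 + z(1+3/13z) = 1 + z + 3/13z²
  ⇒ R(z) = 1 + z + 3/13z².

Solve |R(x)|<1 on ℝ⁻.
x=-1.28: |R|=0.0981
R=1: x+3/13x²=0 ⇒ x=−13/3=-4.3333; min R=1−1/(4·3/13)=-0.0833>−1
Confirm numerically:
  x=-4.235: |R|=0.90390 <1
  x=-4.159: |R|=0.83268 <1
  x=-2.916: |R|=0.04624 <1
  x=-4.551: |R|=1.22860 >1
  x=-4.470: |R|=1.14098 >1
  x=-4.359: |R|=1.02582 >1
Stable set (-4.3333, 0).

(-4.3333,0); λ=-4 ⇒ h* = (13/3)/4 = 1.0833.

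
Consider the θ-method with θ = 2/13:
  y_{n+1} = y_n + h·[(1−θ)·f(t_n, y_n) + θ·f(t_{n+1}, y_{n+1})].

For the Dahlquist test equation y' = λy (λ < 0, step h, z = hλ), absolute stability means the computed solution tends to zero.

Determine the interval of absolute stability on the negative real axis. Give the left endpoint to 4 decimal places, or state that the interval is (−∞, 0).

Test eqn y'=λy, z=hλ:
  y_{n+1} = y_n + z·[11/13·y_n + 2/13·y_{n+1}] ⇒ (1 − 2/13z)y_{n+1} = (1 + 11/13z)y_n
  Hence R(z) = (1 + 11/13z)/(1 − 2/13z).

Need |R(x)|<1, x<0.
x=-0.83: |R|=0.2640
R=−1: 1+11/13x = −1+2/13x ⇒ -9/13x=2 ⇒ x=2/(-9/13)=-2.8889
Confirm numerically:
  x=-2.006: |R|=0.53292 <1
  x=-1.992: |R|=0.52473 <1
  x=-1.694: |R|=0.34379 <1
  x=-1.551: |R|=0.25220 <1
  x=-3.398: |R|=1.23146 >1
  x=-3.294: |R|=1.18613 >1
  x=-3.061: |R|=1.08101 >1
So |R|<1 on (-2.8889, 0).

z∈(-2.8889,0).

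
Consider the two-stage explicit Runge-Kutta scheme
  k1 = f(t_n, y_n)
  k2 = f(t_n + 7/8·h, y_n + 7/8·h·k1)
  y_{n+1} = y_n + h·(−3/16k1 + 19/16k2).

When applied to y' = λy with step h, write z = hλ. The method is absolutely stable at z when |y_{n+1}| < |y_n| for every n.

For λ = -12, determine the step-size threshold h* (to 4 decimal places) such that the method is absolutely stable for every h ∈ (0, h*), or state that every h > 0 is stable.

(-0.9624,0); λ=-12 ⇒ h* = (128/133)/12 = 0.0802.

On y'=λy, z=hλ:
  k1=λy_n ⇒ h·k1=z·y_n;  k2=λ(1+7/8z)y_n ⇒ h·k2=z(1+7/8z)y_n
  y_{n+1}/y_n = 1 − 3/16z + 19/16z(1+7/8z) = 1 + z + 133/128z²
  ⇒ R(z) = 1 + z + 133/128z².

Boundary: |R(x)|=1, x<0.
x=-1.19: |R|=1.2814
R=1: x+133/128x²=0 ⇒ x=−128/133=-0.9624; min R=1−1/(4·133/128)=0.7594>−1
Confirm numerically:
  x=-0.885: |R|=0.92882 <1
  x=-0.595: |R|=0.77285 <1
  x=-0.387: |R|=0.76862 <1
  x=-1.537: |R|=1.91765 >1
  x=-1.456: |R|=1.74675 >1
  x=-1.334: |R|=1.51507 >1
Stable set (-0.9624, 0).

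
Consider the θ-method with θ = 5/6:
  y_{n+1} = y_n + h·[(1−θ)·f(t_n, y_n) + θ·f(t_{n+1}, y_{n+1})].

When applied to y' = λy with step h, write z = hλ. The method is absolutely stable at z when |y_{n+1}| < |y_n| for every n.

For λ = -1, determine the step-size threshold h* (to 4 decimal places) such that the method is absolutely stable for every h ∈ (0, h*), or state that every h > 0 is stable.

Test eqn y'=λy, z=hλ:
  y_{n+1} = y_n + z·[1/6·y_n + 5/6·y_{n+1}] ⇒ (1 − 5/6z)y_{n+1} = (1 + 1/6z)y_n
  so R(z) = (1 + 1/6z)/(1 − 5/6z).

Boundary: |R(x)|=1, x<0.
x=-0.38: |R|=0.7114
x=-2: |R|=0.2500
x=-10: |R|=0.0714
x=-100: |R|=0.1858
θ=5/6≥1/2 ⇒ |1+1/6x|<|1−5/6x| ∀x<0 ⇒ unbounded interval.

unbounded; (−∞, 0). Any h>0 works for λ=-1.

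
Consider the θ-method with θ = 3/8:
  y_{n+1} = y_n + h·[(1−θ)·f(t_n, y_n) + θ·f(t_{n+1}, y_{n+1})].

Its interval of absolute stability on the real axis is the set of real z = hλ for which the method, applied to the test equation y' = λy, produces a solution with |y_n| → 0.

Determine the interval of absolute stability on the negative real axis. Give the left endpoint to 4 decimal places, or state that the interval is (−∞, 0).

(-8.0000, 0).

Set f=λy, z=hλ:
  y_{n+1} = y_n + z·[5/8·y_n + 3/8·y_{n+1}] ⇒ (1 − 3/8z)y_{n+1} = (1 + 5/8z)y_n
  R(z) = (1 + 5/8z)/(1 − 3/8z).

Solve |R(x)|<1 on ℝ⁻.
x=-1.63: |R|=0.0116
R=−1: 1+5/8x = −1+3/8x ⇒ -1/4x=2 ⇒ x=2/(-1/4)=-8.0000
Confirm numerically:
  x=-5.715: |R|=0.81825 <1
  x=-4.791: |R|=0.71314 <1
  x=-4.374: |R|=0.65666 <1
  x=-4.363: |R|=0.65508 <1
  x=-8.538: |R|=1.03201 >1
  x=-8.187: |R|=1.01149 >1
Stable set (-8.0000, 0).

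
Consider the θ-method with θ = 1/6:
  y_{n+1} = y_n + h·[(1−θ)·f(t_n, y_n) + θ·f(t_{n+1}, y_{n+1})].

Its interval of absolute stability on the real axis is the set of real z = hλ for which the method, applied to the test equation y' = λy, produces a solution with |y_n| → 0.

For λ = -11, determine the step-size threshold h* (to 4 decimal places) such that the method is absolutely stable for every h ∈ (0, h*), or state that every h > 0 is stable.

Test eqn y'=λy, z=hλ:
  y_{n+1} = y_n + z·[5/6·y_n + 1/6·y_{n+1}] ⇒ (1 − 1/6z)y_{n+1} = (1 + 5/6z)y_n
  so R(z) = (1 + 5/6z)/(1 − 1/6z).

Boundary: |R(x)|=1, x<0.
x=-0.47: |R|=0.5641
R=−1: 1+5/6x = −1+1/6x ⇒ -2/3x=2 ⇒ x=2/(-2/3)=-3.0000
Confirm numerically:
  x=-1.849: |R|=0.41343 <1
  x=-1.603: |R|=0.26503 <1
  x=-1.479: |R|=0.18652 <1
  x=-1.425: |R|=0.15152 <1
  x=-3.342: |R|=1.14644 >1
  x=-3.212: |R|=1.09205 >1
Stable set (-3.0000, 0).

(-3.0000,0); λ=-11 ⇒ h* = (3)/11 = 0.2727.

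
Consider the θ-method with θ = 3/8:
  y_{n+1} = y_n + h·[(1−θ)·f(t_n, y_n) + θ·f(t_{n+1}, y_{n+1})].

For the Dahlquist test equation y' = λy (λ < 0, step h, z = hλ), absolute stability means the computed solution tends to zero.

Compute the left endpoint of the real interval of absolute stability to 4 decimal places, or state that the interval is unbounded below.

With y'=λy (z=hλ):
  y_{n+1} = y_n + z·[5/8·y_n + 3/8·y_{n+1}] ⇒ (1 − 3/8z)y_{n+1} = (1 + 5/8z)y_n
  so R(z) = (1 + 5/8z)/(1 − 3/8z).

Need |R(x)|<1, x<0.
x=-1.71: |R|=0.0419
R=−1: 1+5/8x = −1+3/8x ⇒ -1/4x=2 ⇒ x=2/(-1/4)=-8.0000
Confirm numerically:
  x=-7.480: |R|=0.96583 <1
  x=-5.628: |R|=0.80936 <1
  x=-5.343: |R|=0.77885 <1
  x=-3.855: |R|=0.57628 <1
  x=-8.501: |R|=1.02991 >1
  x=-8.372: |R|=1.02247 >1
So |R|<1 on (-8.0000, 0).

z* = -8.0000.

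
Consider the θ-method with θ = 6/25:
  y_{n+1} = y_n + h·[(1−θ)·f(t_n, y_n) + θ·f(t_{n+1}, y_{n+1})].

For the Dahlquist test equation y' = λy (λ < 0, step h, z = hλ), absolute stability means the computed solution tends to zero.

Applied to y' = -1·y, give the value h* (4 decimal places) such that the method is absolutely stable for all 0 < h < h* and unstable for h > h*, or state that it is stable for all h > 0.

Test eqn y'=λy, z=hλ:
  y_{n+1} = y_n + z·[19/25·y_n + 6/25·y_{n+1}] ⇒ (1 − 6/25z)y_{n+1} = (1 + 19/25z)y_n
  ⇒ R(z) = (1 + 19/25z)/(1 − 6/25z).

Solve |R(x)|<1 on ℝ⁻.
x=-0.43: |R|=0.6102
R=−1: 1+19/25x = −1+6/25x ⇒ -13/25x=2 ⇒ x=2/(-13/25)=-3.8462
Confirm numerically:
  x=-2.303: |R|=0.48320 <1
  x=-2.203: |R|=0.44107 <1
  x=-2.116: |R|=0.40333 <1
  x=-1.610: |R|=0.16128 <1
  x=-4.445: |R|=1.15067 >1
  x=-3.956: |R|=1.02930 >1
  x=-3.928: |R|=1.02191 >1
Interval (-3.8462, 0).

(-3.8462,0); λ=-1 ⇒ h* = (50/13)/1 = 3.8462.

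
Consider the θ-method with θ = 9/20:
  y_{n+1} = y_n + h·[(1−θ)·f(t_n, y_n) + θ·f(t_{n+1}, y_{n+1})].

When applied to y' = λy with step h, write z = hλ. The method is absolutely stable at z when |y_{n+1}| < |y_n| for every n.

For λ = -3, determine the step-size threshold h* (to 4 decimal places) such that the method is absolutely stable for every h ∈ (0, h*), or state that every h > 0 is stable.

Set f=λy, z=hλ:
  y_{n+1} = y_n + z·[11/20·y_n + 9/20·y_{n+1}] ⇒ (1 − 9/20z)y_{n+1} = (1 + 11/20z)y_n
  so R(z) = (1 + 11/20z)/(1 − 9/20z).

Need |R(x)|<1, x<0.
x=-1.15: |R|=0.2422
R=−1: 1+11/20x = −1+9/20x ⇒ -1/10x=2 ⇒ x=2/(-1/10)=-20.0000
Confirm numerically:
  x=-18.514: |R|=0.98408 <1
  x=-9.894: |R|=0.81465 <1
  x=-8.766: |R|=0.77281 <1
  x=-20.554: |R|=1.00541 >1
  x=-20.264: |R|=1.00261 >1
  x=-20.208: |R|=1.00206 >1
Interval (-20.0000, 0).

(-20.0000,0); λ=-3 ⇒ h* = (20)/3 = 6.6667.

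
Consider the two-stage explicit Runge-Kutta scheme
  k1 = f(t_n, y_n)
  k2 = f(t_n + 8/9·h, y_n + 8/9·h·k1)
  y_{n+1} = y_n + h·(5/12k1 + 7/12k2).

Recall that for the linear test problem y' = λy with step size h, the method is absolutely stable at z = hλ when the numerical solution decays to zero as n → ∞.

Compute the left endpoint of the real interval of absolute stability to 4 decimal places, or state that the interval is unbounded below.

z* = -1.9286.

Test eqn y'=λy, z=hλ:
  k1=λy_n ⇒ h·k1=z·y_n;  k2=λ(1+8/9z)y_n ⇒ h·k2=z(1+8/9z)y_n
  y_{n+1}/y_n = 1 + 5/12z + 7/12z(1+8/9z) = 1 + z + 14/27z²
  ⇒ R(z) = 1 + z + 14/27z².

Find x<0 with |R(x)|<1.
x=-0.45: |R|=0.6550
R=1: x+14/27x²=0 ⇒ x=−27/14=-1.9286; min R=1−1/(4·14/27)=0.5179>−1
Confirm numerically:
  x=-1.680: |R|=0.78347 <1
  x=-1.630: |R|=0.74765 <1
  x=-1.028: |R|=0.51996 <1
  x=-0.885: |R|=0.52112 <1
  x=-2.385: |R|=1.56445 >1
  x=-2.168: |R|=1.26915 >1
  x=-1.951: |R|=1.02269 >1
Interval (-1.9286, 0).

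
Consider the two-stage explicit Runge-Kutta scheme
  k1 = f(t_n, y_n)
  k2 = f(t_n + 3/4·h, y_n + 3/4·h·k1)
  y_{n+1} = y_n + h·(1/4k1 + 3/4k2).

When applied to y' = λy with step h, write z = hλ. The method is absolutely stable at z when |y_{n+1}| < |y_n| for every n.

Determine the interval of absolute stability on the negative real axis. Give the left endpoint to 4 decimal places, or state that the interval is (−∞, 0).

(-1.7778, 0).

Set f=λy, z=hλ:
  k1=λy_n ⇒ h·k1=z·y_n;  k2=λ(1+3/4z)y_n ⇒ h·k2=z(1+3/4z)y_n
  y_{n+1}/y_n = 1 + 1/4z + 3/4z(1+3/4z) = 1 + z + 9/16z²
  so R(z) = 1 + z + 9/16z².

Solve |R(x)|<1 on ℝ⁻.
x=-0.51: |R|=0.6363
R=1: x+9/16x²=0 ⇒ x=−16/9=-1.7778; min R=1−1/(4·9/16)=0.5556>−1
Confirm numerically:
  x=-1.582: |R|=0.82578 <1
  x=-1.012: |R|=0.56408 <1
  x=-0.731: |R|=0.56958 <1
  x=-2.030: |R|=1.28801 >1
  x=-1.802: |R|=1.02455 >1
Interval (-1.7778, 0).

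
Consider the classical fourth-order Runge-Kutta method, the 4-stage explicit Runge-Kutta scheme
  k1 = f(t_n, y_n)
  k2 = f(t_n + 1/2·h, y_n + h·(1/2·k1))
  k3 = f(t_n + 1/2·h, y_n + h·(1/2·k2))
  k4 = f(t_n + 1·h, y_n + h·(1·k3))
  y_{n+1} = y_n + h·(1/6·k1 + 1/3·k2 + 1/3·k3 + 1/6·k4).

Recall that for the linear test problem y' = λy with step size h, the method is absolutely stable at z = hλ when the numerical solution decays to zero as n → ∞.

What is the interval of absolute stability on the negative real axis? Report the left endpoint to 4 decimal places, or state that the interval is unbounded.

On y'=λy, z=hλ:
  order 4, 4-stage ⇒ R(z)=1+z+z^2/2+z^3/6+z^4/24
  (e.g. R(-0.37)=0.69079, |R|=0.69079)

Solve |R(x)|<1 on ℝ⁻.
x=-0.37: |R|=0.6908
|R(-2.8)|=1.0224 |R(-1.4)|=0.2827 |R(-1.26)|=0.3054
Bisect:
  x_lo=-3.0951 |R|=1.5768  x_hi=-0.0656 |R|=0.9365
  mid=-1.58036 |R|=0.27048 →hi
  mid=-2.33774 |R|=0.50991 →hi
  mid=-2.71643 |R|=0.90105 →hi
  mid=-2.90578 |R|=1.19738 →lo
  mid=-2.81111 |R|=1.03962 →lo
  mid=-2.76377 |R|=0.96803 →hi
  mid=-2.78744 |R|=1.00324 →lo
  mid=-2.77560 |R|=0.98549 →hi
  mid=-2.78152 |R|=0.99433 →hi
  ...
  [-2.78540,-2.78522] ⇒ x*=-2.7853
Stable set (-2.7853, 0).

(-2.7853, 0).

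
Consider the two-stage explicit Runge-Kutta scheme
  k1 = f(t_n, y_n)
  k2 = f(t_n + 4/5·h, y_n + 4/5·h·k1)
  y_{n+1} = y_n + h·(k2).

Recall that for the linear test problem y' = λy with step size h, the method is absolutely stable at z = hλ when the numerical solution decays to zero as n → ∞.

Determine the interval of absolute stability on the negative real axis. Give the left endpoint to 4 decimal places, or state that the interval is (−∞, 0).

z∈(-1.2500,0).

With y'=λy (z=hλ):
  k1=λy_n ⇒ h·k1=z·y_n;  k2=λ(1+4/5z)y_n ⇒ h·k2=z(1+4/5z)y_n
  y_{n+1}/y_n = 1 + z(1+4/5z) = 1 + z + 4/5z²
  so R(z) = 1 + z + 4/5z².

Boundary: |R(x)|=1, x<0.
x=-1.68: |R|=1.5779
R=1: x+4/5x²=0 ⇒ x=−5/4=-1.2500; min R=1−1/(4·4/5)=0.6875>−1
Confirm numerically:
  x=-1.208: |R|=0.95941 <1
  x=-0.986: |R|=0.79176 <1
  x=-0.626: |R|=0.68750 <1
  x=-1.838: |R|=1.86460 >1
  x=-1.424: |R|=1.19822 >1
Interval (-1.2500, 0).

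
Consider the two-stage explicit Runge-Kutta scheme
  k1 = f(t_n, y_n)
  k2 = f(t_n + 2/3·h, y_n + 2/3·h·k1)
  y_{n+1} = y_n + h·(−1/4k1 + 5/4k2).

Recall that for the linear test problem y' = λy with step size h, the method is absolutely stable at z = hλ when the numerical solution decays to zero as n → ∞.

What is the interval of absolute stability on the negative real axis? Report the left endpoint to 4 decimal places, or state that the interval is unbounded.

On y'=λy, z=hλ:
  k1=λy_n ⇒ h·k1=z·y_n;  k2=λ(1+2/3z)y_n ⇒ h·k2=z(1+2/3z)y_n
  y_{n+1}/y_n = 1 − 1/4z + 5/4z(1+2/3z) = 1 + z + 5/6z²
  R(z) = 1 + z + 5/6z².

Boundary: |R(x)|=1, x<0.
x=-1.19: |R|=0.9901
R=1: x+5/6x²=0 ⇒ x=−6/5=-1.2000; min R=1−1/(4·5/6)=0.7000>−1
Confirm numerically:
  x=-1.091: |R|=0.90090 <1
  x=-0.885: |R|=0.76769 <1
  x=-0.801: |R|=0.73367 <1
  x=-1.677: |R|=1.66661 >1
  x=-1.420: |R|=1.26033 >1
  x=-1.347: |R|=1.16501 >1
Stable set (-1.2000, 0).

(-1.2000, 0).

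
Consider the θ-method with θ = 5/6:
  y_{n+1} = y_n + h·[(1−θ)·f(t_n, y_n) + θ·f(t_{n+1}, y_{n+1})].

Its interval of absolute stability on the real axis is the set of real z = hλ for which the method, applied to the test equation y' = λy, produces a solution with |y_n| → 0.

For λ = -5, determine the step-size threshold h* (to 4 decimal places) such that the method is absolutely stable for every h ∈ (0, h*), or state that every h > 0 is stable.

On y'=λy, z=hλ:
  y_{n+1} = y_n + z·[1/6·y_n + 5/6·y_{n+1}] ⇒ (1 − 5/6z)y_{n+1} = (1 + 1/6z)y_n
  ⇒ R(z) = (1 + 1/6z)/(1 − 5/6z).

Need |R(x)|<1, x<0.
x=-1.52: |R|=0.3294
x=-2: |R|=0.2500
x=-10: |R|=0.0714
x=-100: |R|=0.1858
θ=5/6≥1/2 ⇒ |1+1/6x|<|1−5/6x| ∀x<0 ⇒ interval (−∞,0).

unbounded; (−∞, 0). Any h>0 works for λ=-5.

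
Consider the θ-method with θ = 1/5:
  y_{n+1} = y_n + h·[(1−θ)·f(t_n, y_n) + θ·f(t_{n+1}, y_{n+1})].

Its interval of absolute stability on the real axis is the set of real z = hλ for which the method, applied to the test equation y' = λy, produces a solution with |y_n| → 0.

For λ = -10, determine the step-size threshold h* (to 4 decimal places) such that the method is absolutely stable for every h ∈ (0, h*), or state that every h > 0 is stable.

Test eqn y'=λy, z=hλ:
  y_{n+1} = y_n + z·[4/5·y_n + 1/5·y_{n+1}] ⇒ (1 − 1/5z)y_{n+1} = (1 + 4/5z)y_n
  Hence R(z) = (1 + 4/5z)/(1 − 1/5z).

Boundary: |R(x)|=1, x<0.
x=-0.33: |R|=0.6904
R=−1: 1+4/5x = −1+1/5x ⇒ -3/5x=2 ⇒ x=2/(-3/5)=-3.3333
Confirm numerically:
  x=-2.039: |R|=0.44836 <1
  x=-2.031: |R|=0.44432 <1
  x=-1.628: |R|=0.22812 <1
  x=-1.577: |R|=0.19887 <1
  x=-3.921: |R|=1.19762 >1
  x=-3.780: |R|=1.15262 >1
  x=-3.667: |R|=1.11550 >1
Stable set (-3.3333, 0).

(-3.3333,0); λ=-10 ⇒ h* = (10/3)/10 = 0.3333.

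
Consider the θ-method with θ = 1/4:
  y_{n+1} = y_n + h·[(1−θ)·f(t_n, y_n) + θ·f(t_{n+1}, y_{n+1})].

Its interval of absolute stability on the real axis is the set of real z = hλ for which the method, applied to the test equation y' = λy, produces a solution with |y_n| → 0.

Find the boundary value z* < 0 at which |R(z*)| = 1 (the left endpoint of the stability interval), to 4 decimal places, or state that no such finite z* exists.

On y'=λy, z=hλ:
  y_{n+1} = y_n + z·[3/4·y_n + 1/4·y_{n+1}] ⇒ (1 − 1/4z)y_{n+1} = (1 + 3/4z)y_n
  so R(z) = (1 + 3/4z)/(1 − 1/4z).

Need |R(x)|<1, x<0.
x=-0.56: |R|=0.5088
R=−1: 1+3/4x = −1+1/4x ⇒ -1/2x=2 ⇒ x=2/(-1/2)=-4.0000
Confirm numerically:
  x=-3.798: |R|=0.94819 <1
  x=-3.083: |R|=0.74107 <1
  x=-2.616: |R|=0.58162 <1
  x=-2.110: |R|=0.38134 <1
  x=-4.567: |R|=1.13237 >1
  x=-4.299: |R|=1.07206 >1
  x=-4.116: |R|=1.02859 >1
Stable set (-4.0000, 0).

left endpoint -4.0000.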